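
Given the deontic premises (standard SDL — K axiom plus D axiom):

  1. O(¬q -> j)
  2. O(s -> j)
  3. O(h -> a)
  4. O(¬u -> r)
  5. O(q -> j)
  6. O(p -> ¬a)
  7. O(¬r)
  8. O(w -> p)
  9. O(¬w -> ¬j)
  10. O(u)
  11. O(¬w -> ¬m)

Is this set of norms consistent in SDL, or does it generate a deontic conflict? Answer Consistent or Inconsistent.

Premise 4 is O(¬u -> r), but O(¬u) is not derivable from the premises, so it does not yield O(r).
So O(r) is not derivable, and the apparent clash with O(¬r) does not arise.
A world satisfying every obligation exists (e.g. a=false, h=false, j=true, m=false, p=true, q=false, r=false, s=false, u=true, w=true); no atom is both obligatory and forbidden, so the set is consistent.

Consistent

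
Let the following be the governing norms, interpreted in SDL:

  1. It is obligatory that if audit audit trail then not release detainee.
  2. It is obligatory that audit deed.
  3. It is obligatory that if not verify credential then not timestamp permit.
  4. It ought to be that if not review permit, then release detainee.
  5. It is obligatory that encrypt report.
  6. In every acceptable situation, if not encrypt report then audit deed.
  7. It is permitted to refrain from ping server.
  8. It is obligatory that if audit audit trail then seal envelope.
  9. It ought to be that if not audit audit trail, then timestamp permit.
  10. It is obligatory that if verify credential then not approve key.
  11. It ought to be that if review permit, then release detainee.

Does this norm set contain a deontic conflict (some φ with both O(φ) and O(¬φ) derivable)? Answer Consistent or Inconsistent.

Premise 6 is O(¬encrypt_report → audit_deed); even if O(audit_deed) held, inferring O(¬encrypt_report) would be affirming the consequent — invalid.
So O(¬encrypt_report) is not derivable, and the apparent clash with O(encrypt_report) does not arise.
A world satisfying every obligation exists (e.g. approve_key=false, audit_audit_trail=false, audit_deed=true, encrypt_report=true, ping_server=false, release_detainee=true, review_permit=false, seal_envelope=false, timestamp_permit=true, verify_credential=true); no atom is both obligatory and forbidden, so the set is consistent.

Consistent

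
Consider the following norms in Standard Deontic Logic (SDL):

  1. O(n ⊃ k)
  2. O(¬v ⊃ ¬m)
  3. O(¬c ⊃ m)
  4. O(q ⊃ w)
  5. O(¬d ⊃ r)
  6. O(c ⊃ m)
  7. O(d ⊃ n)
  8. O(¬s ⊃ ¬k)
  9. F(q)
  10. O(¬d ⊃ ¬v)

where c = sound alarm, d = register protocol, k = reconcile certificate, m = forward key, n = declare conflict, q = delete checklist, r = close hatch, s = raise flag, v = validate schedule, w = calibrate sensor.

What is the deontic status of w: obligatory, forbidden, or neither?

Neither

Premise 4 is O(q ⊃ w), but O(q) is not derivable from the premises, so it does not yield O(w).
No premise or chain of K-axiom applications forces O(w), and none forces O(¬w). So w is neither obligatory nor forbidden under these norms.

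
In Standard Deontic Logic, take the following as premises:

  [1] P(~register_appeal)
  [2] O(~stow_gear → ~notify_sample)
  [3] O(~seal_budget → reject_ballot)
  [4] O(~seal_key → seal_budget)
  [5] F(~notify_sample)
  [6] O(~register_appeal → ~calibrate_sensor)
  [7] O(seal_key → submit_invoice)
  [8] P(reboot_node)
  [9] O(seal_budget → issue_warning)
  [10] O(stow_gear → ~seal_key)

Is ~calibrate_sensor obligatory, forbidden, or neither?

Premise 6 is O(~register_appeal → ~calibrate_sensor), but O(~register_appeal) is not derivable from the premises (the permission P(~register_appeal) asserts only ~O(register_appeal), not O(~register_appeal)), so it does not yield O(~calibrate_sensor).
No premise or chain of K-axiom applications forces O(~calibrate_sensor), and none forces O(calibrate_sensor). So ~calibrate_sensor is neither obligatory nor forbidden under these norms.

Neither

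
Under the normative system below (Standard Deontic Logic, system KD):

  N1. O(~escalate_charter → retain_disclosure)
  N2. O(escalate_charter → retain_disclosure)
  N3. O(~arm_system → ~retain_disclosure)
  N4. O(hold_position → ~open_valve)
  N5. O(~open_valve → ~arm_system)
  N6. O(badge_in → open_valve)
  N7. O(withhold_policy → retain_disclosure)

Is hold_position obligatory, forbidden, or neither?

Forbidden

Premises 2 and 1 are O(escalate_charter → retain_disclosure) and O(~escalate_charter → retain_disclosure); every ideal world satisfies escalate_charter or ~escalate_charter, so in either case retain_disclosure holds — hence O(retain_disclosure).
Premise 3, O(~arm_system → ~retain_disclosure), contraposes to O(retain_disclosure → arm_system); with O(retain_disclosure) we get O(arm_system).
Premise 5, O(~open_valve → ~arm_system), contraposes to O(arm_system → open_valve); with O(arm_system) we get O(open_valve).
The contrapositive of premise 4 (O(hold_position → ~open_valve)) is O(open_valve → ~hold_position), and O(open_valve) is already established, so O(~hold_position).
Premises 6, 7 do not contribute to this derivation.
Thus O(~hold_position), which is F(hold_position): hold_position is forbidden.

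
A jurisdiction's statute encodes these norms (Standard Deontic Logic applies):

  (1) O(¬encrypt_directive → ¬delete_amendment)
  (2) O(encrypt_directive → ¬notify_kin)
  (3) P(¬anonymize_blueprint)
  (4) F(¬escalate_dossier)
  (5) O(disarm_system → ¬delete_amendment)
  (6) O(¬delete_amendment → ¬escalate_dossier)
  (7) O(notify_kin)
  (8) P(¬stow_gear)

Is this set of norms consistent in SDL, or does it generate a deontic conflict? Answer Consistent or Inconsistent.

From premise 7 we have O(notify_kin).
The contrapositive of premise 2 (O(encrypt_directive → ¬notify_kin)) is O(notify_kin → ¬encrypt_directive), and O(notify_kin) is already established, so O(¬encrypt_directive).
With premise 1, O(¬encrypt_directive → ¬delete_amendment), the K-axiom yields O(¬delete_amendment).
With premise 6, O(¬delete_amendment → ¬escalate_dossier), the K-axiom yields O(¬escalate_dossier).
Yet premise 4 is F(¬escalate_dossier), i.e. O(escalate_dossier).
We now have both O(¬escalate_dossier) and O(escalate_dossier) — escalate_dossier is simultaneously obligatory and forbidden, violating the D-axiom.

Inconsistent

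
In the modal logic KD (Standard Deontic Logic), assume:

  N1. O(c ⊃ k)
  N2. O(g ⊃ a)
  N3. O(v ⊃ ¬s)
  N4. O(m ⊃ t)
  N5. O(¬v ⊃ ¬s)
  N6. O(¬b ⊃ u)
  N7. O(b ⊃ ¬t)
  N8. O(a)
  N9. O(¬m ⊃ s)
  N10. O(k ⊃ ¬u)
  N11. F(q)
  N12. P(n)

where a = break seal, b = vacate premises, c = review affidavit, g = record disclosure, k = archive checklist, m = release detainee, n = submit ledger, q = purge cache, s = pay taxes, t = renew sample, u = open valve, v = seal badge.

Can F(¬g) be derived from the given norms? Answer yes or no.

Premise 2 is O(g ⊃ a); even if O(a) held, inferring O(g) would be affirming the consequent — invalid.
No other premise forces O(g). An ideal world satisfying every premise can still have ¬g true, so F(¬g) is not derivable.

No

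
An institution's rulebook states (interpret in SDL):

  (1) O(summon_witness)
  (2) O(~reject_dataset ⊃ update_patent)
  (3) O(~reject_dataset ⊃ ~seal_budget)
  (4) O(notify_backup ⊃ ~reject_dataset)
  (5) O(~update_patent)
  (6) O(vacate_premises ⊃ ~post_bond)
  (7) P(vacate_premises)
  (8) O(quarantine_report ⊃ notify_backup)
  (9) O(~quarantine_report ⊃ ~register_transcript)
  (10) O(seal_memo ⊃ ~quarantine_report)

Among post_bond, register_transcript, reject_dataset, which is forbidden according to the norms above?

register_transcript

From premise 5 we have O(~update_patent).
Premise 2 is O(~reject_dataset ⊃ update_patent); contrapositively O(~update_patent ⊃ reject_dataset). Since O(~update_patent) holds, K gives O(reject_dataset).
Premise 4, O(notify_backup ⊃ ~reject_dataset), contraposes to O(reject_dataset ⊃ ~notify_backup); with O(reject_dataset) we get O(~notify_backup).
The contrapositive of premise 8 (O(quarantine_report ⊃ notify_backup)) is O(~notify_backup ⊃ ~quarantine_report), and O(~notify_backup) is already established, so O(~quarantine_report).
Applying K to premise 9 (O(~quarantine_report ⊃ ~register_transcript)) and O(~quarantine_report) yields O(~register_transcript).
So O(~register_transcript) holds, i.e. register_transcript is forbidden. None of the other listed options is forbidden under the premises.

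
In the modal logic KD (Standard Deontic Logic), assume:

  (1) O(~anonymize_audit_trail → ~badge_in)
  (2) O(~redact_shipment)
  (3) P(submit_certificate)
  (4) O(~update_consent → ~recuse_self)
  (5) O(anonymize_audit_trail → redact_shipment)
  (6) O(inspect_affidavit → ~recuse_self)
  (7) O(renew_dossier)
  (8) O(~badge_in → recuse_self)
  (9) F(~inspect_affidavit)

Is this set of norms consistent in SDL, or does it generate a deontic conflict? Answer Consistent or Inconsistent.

Inconsistent

Premise 9 is F(~inspect_affidavit), i.e. O(inspect_affidavit).
Applying K to premise 6 (O(inspect_affidavit → ~recuse_self)) and O(inspect_affidavit) yields O(~recuse_self).
The contrapositive of premise 8 (O(~badge_in → recuse_self)) is O(~recuse_self → badge_in), and O(~recuse_self) is already established, so O(badge_in).
The contrapositive of premise 1 (O(~anonymize_audit_trail → ~badge_in)) is O(badge_in → anonymize_audit_trail), and O(badge_in) is already established, so O(anonymize_audit_trail).
From O(anonymize_audit_trail) and premise 5, O(anonymize_audit_trail → redact_shipment), we obtain O(redact_shipment).
However, premise 2 gives O(~redact_shipment).
We now have both O(redact_shipment) and O(~redact_shipment) — redact_shipment is simultaneously obligatory and forbidden, violating the D-axiom.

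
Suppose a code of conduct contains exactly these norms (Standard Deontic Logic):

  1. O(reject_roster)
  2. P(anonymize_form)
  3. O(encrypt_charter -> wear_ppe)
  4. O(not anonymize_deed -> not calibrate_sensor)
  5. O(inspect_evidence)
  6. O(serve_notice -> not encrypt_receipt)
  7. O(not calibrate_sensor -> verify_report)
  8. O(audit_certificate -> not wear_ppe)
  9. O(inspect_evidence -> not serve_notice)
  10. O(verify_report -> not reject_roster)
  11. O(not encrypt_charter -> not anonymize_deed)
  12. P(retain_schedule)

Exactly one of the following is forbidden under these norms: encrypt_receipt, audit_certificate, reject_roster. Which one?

Premise 1 states O(reject_roster) outright.
Premise 10 is O(verify_report -> not reject_roster); contrapositively O(reject_roster -> not verify_report). Since O(reject_roster) holds, K gives O(not verify_report).
The contrapositive of premise 7 (O(not calibrate_sensor -> verify_report)) is O(not verify_report -> calibrate_sensor), and O(not verify_report) is already established, so O(calibrate_sensor).
The contrapositive of premise 4 (O(not anonymize_deed -> not calibrate_sensor)) is O(calibrate_sensor -> anonymize_deed), and O(calibrate_sensor) is already established, so O(anonymize_deed).
The contrapositive of premise 11 (O(not encrypt_charter -> not anonymize_deed)) is O(anonymize_deed -> encrypt_charter), and O(anonymize_deed) is already established, so O(encrypt_charter).
Applying K to premise 3 (O(encrypt_charter -> wear_ppe)) and O(encrypt_charter) yields O(wear_ppe).
Premise 8 is O(audit_certificate -> not wear_ppe); contrapositively O(wear_ppe -> not audit_certificate). Since O(wear_ppe) holds, K gives O(not audit_certificate).
So O(not audit_certificate) holds, i.e. audit_certificate is forbidden. None of the other listed options is forbidden under the premises.

audit_certificate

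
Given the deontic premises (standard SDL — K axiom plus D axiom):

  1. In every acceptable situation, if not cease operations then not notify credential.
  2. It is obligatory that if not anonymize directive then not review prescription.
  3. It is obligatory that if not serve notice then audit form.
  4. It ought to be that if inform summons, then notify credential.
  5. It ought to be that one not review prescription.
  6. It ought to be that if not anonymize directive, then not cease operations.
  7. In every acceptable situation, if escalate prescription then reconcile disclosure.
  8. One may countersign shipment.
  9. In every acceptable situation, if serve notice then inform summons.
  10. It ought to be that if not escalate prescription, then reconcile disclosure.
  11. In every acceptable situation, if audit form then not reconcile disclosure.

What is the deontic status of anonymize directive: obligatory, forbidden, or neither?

By case analysis on escalate_prescription: premise 7 gives O(escalate_prescription → reconcile_disclosure) and premise 10 gives O(¬escalate_prescription → reconcile_disclosure), so O(reconcile_disclosure) either way.
The contrapositive of premise 11 (O(audit_form → ¬reconcile_disclosure)) is O(reconcile_disclosure → ¬audit_form), and O(reconcile_disclosure) is already established, so O(¬audit_form).
The contrapositive of premise 3 (O(¬serve_notice → audit_form)) is O(¬audit_form → serve_notice), and O(¬audit_form) is already established, so O(serve_notice).
From O(serve_notice) and premise 9, O(serve_notice → inform_summons), we obtain O(inform_summons).
Premise 4 is O(inform_summons → notify_credential); since O(inform_summons), deontic closure gives O(notify_credential).
The contrapositive of premise 1 (O(¬cease_operations → ¬notify_credential)) is O(notify_credential → cease_operations), and O(notify_credential) is already established, so O(cease_operations).
The contrapositive of premise 6 (O(¬anonymize_directive → ¬cease_operations)) is O(cease_operations → anonymize_directive), and O(cease_operations) is already established, so O(anonymize_directive).
Premises 2, 5, 8 do not contribute to this derivation.
Hence anonymize_directive is obligatory.

Obligatory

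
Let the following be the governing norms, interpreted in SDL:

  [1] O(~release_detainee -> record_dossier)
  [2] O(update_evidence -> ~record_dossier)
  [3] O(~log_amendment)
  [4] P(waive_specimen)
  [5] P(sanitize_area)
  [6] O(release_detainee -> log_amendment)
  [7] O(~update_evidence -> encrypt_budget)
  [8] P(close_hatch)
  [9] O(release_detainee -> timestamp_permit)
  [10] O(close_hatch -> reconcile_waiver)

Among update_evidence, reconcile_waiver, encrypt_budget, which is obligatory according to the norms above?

Premise 3 gives O(~log_amendment).
Premise 6 is O(release_detainee -> log_amendment); contrapositively O(~log_amendment -> ~release_detainee). Since O(~log_amendment) holds, K gives O(~release_detainee).
From O(~release_detainee) and premise 1, O(~release_detainee -> record_dossier), we obtain O(record_dossier).
Premise 2, O(update_evidence -> ~record_dossier), contraposes to O(record_dossier -> ~update_evidence); with O(record_dossier) we get O(~update_evidence).
Premise 7 is O(~update_evidence -> encrypt_budget); since O(~update_evidence), deontic closure gives O(encrypt_budget).
So O(encrypt_budget) holds — encrypt_budget is obligatory. None of the other listed options is made obligatory by any chain of premises.

encrypt_budget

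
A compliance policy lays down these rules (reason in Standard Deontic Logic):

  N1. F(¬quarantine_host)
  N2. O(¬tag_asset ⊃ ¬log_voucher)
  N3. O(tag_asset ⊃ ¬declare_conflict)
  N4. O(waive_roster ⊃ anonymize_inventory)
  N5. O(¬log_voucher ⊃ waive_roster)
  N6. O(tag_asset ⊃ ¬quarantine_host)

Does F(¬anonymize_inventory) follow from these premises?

Premise 1 is F(¬quarantine_host), i.e. O(quarantine_host).
The contrapositive of premise 6 (O(tag_asset ⊃ ¬quarantine_host)) is O(quarantine_host ⊃ ¬tag_asset), and O(quarantine_host) is already established, so O(¬tag_asset).
Premise 2 is O(¬tag_asset ⊃ ¬log_voucher); since O(¬tag_asset), deontic closure gives O(¬log_voucher).
Applying K to premise 5 (O(¬log_voucher ⊃ waive_roster)) and O(¬log_voucher) yields O(waive_roster).
From O(waive_roster) and premise 4, O(waive_roster ⊃ anonymize_inventory), we obtain O(anonymize_inventory).
Premise 3 does not contribute to this derivation.
So O(anonymize_inventory) holds, i.e. F(¬anonymize_inventory). The claim follows.

Yes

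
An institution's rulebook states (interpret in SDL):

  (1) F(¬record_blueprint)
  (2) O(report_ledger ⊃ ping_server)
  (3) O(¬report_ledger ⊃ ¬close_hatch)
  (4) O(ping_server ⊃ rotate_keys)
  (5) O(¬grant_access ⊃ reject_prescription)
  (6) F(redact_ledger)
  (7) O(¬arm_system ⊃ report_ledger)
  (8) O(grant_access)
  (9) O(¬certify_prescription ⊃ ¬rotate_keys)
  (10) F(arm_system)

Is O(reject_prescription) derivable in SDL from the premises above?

Premise 5 is O(¬grant_access ⊃ reject_prescription), but O(¬grant_access) is not derivable from the premises, so it does not yield O(reject_prescription).
No other premise forces O(reject_prescription). An ideal world satisfying every premise can still have reject_prescription false, so O(reject_prescription) is not derivable.

No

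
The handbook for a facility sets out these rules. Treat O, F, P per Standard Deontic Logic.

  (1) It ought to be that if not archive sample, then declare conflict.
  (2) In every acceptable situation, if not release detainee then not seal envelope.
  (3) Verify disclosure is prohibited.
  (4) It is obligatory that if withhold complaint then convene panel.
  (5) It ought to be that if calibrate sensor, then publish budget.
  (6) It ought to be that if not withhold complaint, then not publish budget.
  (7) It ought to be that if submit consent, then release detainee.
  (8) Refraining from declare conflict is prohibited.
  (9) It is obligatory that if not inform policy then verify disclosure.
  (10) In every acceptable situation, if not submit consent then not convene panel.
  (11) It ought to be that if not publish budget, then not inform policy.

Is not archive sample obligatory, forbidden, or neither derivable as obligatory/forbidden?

Premise 1 is O(¬archive_sample → declare_conflict); even if O(declare_conflict) held, inferring O(¬archive_sample) would be affirming the consequent — invalid.
No premise or chain of K-axiom applications forces O(¬archive_sample), and none forces O(archive_sample). So ¬archive_sample is neither obligatory nor forbidden under these norms.

Neither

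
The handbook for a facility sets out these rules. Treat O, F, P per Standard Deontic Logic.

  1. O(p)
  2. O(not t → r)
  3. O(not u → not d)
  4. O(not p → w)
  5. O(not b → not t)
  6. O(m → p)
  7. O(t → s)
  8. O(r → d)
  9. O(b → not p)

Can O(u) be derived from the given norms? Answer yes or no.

Yes

Premise 1 gives O(p).
Premise 9, O(b → not p), contraposes to O(p → not b); with O(p) we get O(not b).
With premise 5, O(not b → not t), the K-axiom yields O(not t).
Applying K to premise 2 (O(not t → r)) and O(not t) yields O(r).
From O(r) and premise 8, O(r → d), we obtain O(d).
The contrapositive of premise 3 (O(not u → not d)) is O(d → u), and O(d) is already established, so O(u).
Premises 4, 6, 7 do not contribute to this derivation.
So O(u) follows.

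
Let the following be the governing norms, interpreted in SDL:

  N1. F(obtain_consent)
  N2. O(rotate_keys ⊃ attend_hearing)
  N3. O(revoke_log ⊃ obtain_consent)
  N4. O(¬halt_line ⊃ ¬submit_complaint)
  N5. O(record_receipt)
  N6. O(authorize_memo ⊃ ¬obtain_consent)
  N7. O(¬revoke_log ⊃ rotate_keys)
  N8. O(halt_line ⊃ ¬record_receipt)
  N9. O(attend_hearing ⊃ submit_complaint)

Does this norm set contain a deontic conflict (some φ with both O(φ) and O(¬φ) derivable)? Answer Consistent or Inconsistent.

Premise 1 is F(obtain_consent), i.e. O(¬obtain_consent).
Premise 3 is O(revoke_log ⊃ obtain_consent); contrapositively O(¬obtain_consent ⊃ ¬revoke_log). Since O(¬obtain_consent) holds, K gives O(¬revoke_log).
Premise 7 is O(¬revoke_log ⊃ rotate_keys); since O(¬revoke_log), deontic closure gives O(rotate_keys).
From O(rotate_keys) and premise 2, O(rotate_keys ⊃ attend_hearing), we obtain O(attend_hearing).
Premise 9 is O(attend_hearing ⊃ submit_complaint); since O(attend_hearing), deontic closure gives O(submit_complaint).
Premise 4 is O(¬halt_line ⊃ ¬submit_complaint); contrapositively O(submit_complaint ⊃ halt_line). Since O(submit_complaint) holds, K gives O(halt_line).
Applying K to premise 8 (O(halt_line ⊃ ¬record_receipt)) and O(halt_line) yields O(¬record_receipt).
But premise 5 directly asserts O(record_receipt).
We now have both O(¬record_receipt) and O(record_receipt) — record_receipt is simultaneously obligatory and forbidden, violating the D-axiom.

Inconsistent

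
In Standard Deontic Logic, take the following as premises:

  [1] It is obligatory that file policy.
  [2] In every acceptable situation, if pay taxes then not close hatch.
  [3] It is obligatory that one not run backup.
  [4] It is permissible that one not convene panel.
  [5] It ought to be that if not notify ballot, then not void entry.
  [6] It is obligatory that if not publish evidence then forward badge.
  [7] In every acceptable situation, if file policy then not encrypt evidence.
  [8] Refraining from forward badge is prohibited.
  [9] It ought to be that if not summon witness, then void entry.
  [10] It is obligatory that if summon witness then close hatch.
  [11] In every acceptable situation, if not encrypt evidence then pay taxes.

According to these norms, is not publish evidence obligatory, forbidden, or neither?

Premise 6 is O(¬publish_evidence → forward_badge); even if O(forward_badge) held, inferring O(¬publish_evidence) would be affirming the consequent — invalid.
No premise or chain of K-axiom applications forces O(¬publish_evidence), and none forces O(publish_evidence). So ¬publish_evidence is neither obligatory nor forbidden under these norms.

Neither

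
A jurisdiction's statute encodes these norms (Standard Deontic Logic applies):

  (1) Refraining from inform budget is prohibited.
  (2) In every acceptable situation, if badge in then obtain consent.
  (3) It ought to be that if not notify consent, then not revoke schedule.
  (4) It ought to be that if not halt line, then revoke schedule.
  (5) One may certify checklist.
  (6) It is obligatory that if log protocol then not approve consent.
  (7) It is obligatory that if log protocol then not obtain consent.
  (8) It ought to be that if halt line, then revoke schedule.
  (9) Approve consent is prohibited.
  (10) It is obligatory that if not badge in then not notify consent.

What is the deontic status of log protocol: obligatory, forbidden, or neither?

Forbidden

By case analysis on ¬halt_line: premise 4 gives O(¬halt_line → revoke_schedule) and premise 8 gives O(halt_line → revoke_schedule), so O(revoke_schedule) either way.
The contrapositive of premise 3 (O(¬notify_consent → ¬revoke_schedule)) is O(revoke_schedule → notify_consent), and O(revoke_schedule) is already established, so O(notify_consent).
The contrapositive of premise 10 (O(¬badge_in → ¬notify_consent)) is O(notify_consent → badge_in), and O(notify_consent) is already established, so O(badge_in).
From O(badge_in) and premise 2, O(badge_in → obtain_consent), we obtain O(obtain_consent).
Premise 7, O(log_protocol → ¬obtain_consent), contraposes to O(obtain_consent → ¬log_protocol); with O(obtain_consent) we get O(¬log_protocol).
Premises 1, 5, 6, 9 do not contribute to this derivation.
Thus O(¬log_protocol), which is F(log_protocol): log_protocol is forbidden.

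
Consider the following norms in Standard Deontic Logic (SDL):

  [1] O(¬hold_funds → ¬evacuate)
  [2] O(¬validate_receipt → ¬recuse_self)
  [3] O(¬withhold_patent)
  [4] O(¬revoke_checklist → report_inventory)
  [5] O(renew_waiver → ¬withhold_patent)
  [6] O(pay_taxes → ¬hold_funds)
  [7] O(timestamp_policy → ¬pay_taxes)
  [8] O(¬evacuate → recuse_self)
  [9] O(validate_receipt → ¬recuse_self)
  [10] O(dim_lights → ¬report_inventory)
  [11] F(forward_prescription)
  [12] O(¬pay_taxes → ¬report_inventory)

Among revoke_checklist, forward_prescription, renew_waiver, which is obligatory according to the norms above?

Premises 2 and 9 cover both cases: O(¬validate_receipt → ¬recuse_self) and O(validate_receipt → ¬recuse_self). Since ¬validate_receipt ∨ validate_receipt is a tautology, O(¬recuse_self) follows.
Premise 8, O(¬evacuate → recuse_self), contraposes to O(¬recuse_self → evacuate); with O(¬recuse_self) we get O(evacuate).
Premise 1, O(¬hold_funds → ¬evacuate), contraposes to O(evacuate → hold_funds); with O(evacuate) we get O(hold_funds).
Premise 6 is O(pay_taxes → ¬hold_funds); contrapositively O(hold_funds → ¬pay_taxes). Since O(hold_funds) holds, K gives O(¬pay_taxes).
Applying K to premise 12 (O(¬pay_taxes → ¬report_inventory)) and O(¬pay_taxes) yields O(¬report_inventory).
Premise 4 is O(¬revoke_checklist → report_inventory); contrapositively O(¬report_inventory → revoke_checklist). Since O(¬report_inventory) holds, K gives O(revoke_checklist).
So O(revoke_checklist) holds — revoke_checklist is obligatory. None of the other listed options is made obligatory by any chain of premises.

revoke_checklist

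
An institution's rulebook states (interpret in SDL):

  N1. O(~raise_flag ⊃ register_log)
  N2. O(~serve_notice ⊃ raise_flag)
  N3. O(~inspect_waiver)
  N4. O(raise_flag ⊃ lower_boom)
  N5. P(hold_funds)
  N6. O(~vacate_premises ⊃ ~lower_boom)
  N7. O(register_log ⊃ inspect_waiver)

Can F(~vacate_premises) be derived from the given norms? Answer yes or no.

Yes

Premise 3 gives O(~inspect_waiver).
Premise 7, O(register_log ⊃ inspect_waiver), contraposes to O(~inspect_waiver ⊃ ~register_log); with O(~inspect_waiver) we get O(~register_log).
Premise 1 is O(~raise_flag ⊃ register_log); contrapositively O(~register_log ⊃ raise_flag). Since O(~register_log) holds, K gives O(raise_flag).
Premise 4 is O(raise_flag ⊃ lower_boom); since O(raise_flag), deontic closure gives O(lower_boom).
The contrapositive of premise 6 (O(~vacate_premises ⊃ ~lower_boom)) is O(lower_boom ⊃ vacate_premises), and O(lower_boom) is already established, so O(vacate_premises).
Premises 2, 5 do not contribute to this derivation.
So O(vacate_premises) holds, i.e. F(~vacate_premises). The claim follows.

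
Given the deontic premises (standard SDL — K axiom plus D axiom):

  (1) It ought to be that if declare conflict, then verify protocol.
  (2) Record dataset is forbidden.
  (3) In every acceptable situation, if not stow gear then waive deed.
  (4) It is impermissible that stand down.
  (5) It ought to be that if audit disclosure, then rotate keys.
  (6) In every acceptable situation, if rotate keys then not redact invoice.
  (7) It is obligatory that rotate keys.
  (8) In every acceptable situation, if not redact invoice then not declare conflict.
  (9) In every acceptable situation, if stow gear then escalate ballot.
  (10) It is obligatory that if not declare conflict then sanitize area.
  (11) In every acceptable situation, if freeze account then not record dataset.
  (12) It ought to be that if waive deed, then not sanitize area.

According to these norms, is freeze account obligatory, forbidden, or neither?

Premise 11 is O(freeze_account → ¬record_dataset); even if O(¬record_dataset) held, inferring O(freeze_account) would be affirming the consequent — invalid.
No premise or chain of K-axiom applications forces O(freeze_account), and none forces O(¬freeze_account). So freeze_account is neither obligatory nor forbidden under these norms.

Neither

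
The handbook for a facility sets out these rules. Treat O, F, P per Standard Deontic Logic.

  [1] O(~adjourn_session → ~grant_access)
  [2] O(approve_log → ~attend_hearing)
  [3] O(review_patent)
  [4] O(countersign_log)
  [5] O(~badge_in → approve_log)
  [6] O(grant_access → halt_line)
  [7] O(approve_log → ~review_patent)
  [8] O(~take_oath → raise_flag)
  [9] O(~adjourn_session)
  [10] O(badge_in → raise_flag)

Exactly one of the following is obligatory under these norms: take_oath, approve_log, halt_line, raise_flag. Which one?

Premise 3 gives O(review_patent).
Premise 7, O(approve_log → ~review_patent), contraposes to O(review_patent → ~approve_log); with O(review_patent) we get O(~approve_log).
The contrapositive of premise 5 (O(~badge_in → approve_log)) is O(~approve_log → badge_in), and O(~approve_log) is already established, so O(badge_in).
With premise 10, O(badge_in → raise_flag), the K-axiom yields O(raise_flag).
So O(raise_flag) holds — raise_flag is obligatory. None of the other listed options is made obligatory by any chain of premises.

raise_flag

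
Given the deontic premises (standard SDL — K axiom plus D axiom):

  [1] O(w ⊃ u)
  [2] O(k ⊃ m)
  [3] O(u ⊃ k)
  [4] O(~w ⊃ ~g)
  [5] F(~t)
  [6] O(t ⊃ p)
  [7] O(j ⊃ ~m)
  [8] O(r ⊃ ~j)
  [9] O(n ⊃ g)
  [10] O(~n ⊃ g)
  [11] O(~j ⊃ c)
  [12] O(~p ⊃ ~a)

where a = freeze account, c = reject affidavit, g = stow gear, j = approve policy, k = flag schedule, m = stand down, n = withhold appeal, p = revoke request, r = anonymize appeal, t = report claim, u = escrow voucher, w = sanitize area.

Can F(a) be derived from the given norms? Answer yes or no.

Premise 12 is O(~p ⊃ ~a), but O(~p) is not derivable from the premises, so it does not yield O(~a).
No other premise forces O(~a). An ideal world satisfying every premise can still have a true, so F(a) is not derivable.

No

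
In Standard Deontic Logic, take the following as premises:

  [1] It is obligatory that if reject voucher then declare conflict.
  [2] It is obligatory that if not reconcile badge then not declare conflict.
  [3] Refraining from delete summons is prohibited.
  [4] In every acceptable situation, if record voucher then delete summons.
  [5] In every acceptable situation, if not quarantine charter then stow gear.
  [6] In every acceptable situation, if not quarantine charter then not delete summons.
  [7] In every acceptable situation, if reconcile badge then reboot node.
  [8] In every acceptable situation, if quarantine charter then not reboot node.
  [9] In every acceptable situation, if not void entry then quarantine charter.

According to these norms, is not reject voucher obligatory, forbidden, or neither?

Obligatory

Premise 3, F(¬delete_summons), is equivalent to O(delete_summons).
The contrapositive of premise 6 (O(¬quarantine_charter → ¬delete_summons)) is O(delete_summons → quarantine_charter), and O(delete_summons) is already established, so O(quarantine_charter).
Applying K to premise 8 (O(quarantine_charter → ¬reboot_node)) and O(quarantine_charter) yields O(¬reboot_node).
The contrapositive of premise 7 (O(reconcile_badge → reboot_node)) is O(¬reboot_node → ¬reconcile_badge), and O(¬reboot_node) is already established, so O(¬reconcile_badge).
From O(¬reconcile_badge) and premise 2, O(¬reconcile_badge → ¬declare_conflict), we obtain O(¬declare_conflict).
Premise 1 is O(reject_voucher → declare_conflict); contrapositively O(¬declare_conflict → ¬reject_voucher). Since O(¬declare_conflict) holds, K gives O(¬reject_voucher).
Premises 4, 5, 9 do not contribute to this derivation.
Hence ¬reject_voucher is obligatory.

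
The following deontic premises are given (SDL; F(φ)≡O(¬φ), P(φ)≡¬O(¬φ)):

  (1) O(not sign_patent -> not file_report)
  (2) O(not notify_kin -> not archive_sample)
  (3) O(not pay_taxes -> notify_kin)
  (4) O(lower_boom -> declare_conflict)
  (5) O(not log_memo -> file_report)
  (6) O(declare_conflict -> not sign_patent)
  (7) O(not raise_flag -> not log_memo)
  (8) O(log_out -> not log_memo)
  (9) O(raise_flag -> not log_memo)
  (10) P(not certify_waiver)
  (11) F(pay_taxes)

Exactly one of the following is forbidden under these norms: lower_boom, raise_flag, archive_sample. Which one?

lower_boom

Premises 9 and 7 cover both cases: O(raise_flag -> not log_memo) and O(not raise_flag -> not log_memo). Since raise_flag ∨ not raise_flag is a tautology, O(not log_memo) follows.
Premise 5 is O(not log_memo -> file_report); since O(not log_memo), deontic closure gives O(file_report).
Premise 1 is O(not sign_patent -> not file_report); contrapositively O(file_report -> sign_patent). Since O(file_report) holds, K gives O(sign_patent).
Premise 6 is O(declare_conflict -> not sign_patent); contrapositively O(sign_patent -> not declare_conflict). Since O(sign_patent) holds, K gives O(not declare_conflict).
Premise 4, O(lower_boom -> declare_conflict), contraposes to O(not declare_conflict -> not lower_boom); with O(not declare_conflict) we get O(not lower_boom).
So O(not lower_boom) holds, i.e. lower_boom is forbidden. None of the other listed options is forbidden under the premises.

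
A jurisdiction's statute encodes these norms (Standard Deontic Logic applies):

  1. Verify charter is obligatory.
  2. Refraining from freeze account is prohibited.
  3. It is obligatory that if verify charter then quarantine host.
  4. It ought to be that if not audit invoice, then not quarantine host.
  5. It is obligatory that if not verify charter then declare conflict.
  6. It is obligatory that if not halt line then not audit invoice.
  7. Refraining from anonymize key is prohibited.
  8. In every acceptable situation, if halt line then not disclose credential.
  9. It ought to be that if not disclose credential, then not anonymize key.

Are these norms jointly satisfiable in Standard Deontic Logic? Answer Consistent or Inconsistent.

Premise 1 gives O(verify_charter).
With premise 3, O(verify_charter → quarantine_host), the K-axiom yields O(quarantine_host).
Premise 4 is O(¬audit_invoice → ¬quarantine_host); contrapositively O(quarantine_host → audit_invoice). Since O(quarantine_host) holds, K gives O(audit_invoice).
Premise 6 is O(¬halt_line → ¬audit_invoice); contrapositively O(audit_invoice → halt_line). Since O(audit_invoice) holds, K gives O(halt_line).
From O(halt_line) and premise 8, O(halt_line → ¬disclose_credential), we obtain O(¬disclose_credential).
Applying K to premise 9 (O(¬disclose_credential → ¬anonymize_key)) and O(¬disclose_credential) yields O(¬anonymize_key).
But premise 7, F(¬anonymize_key), means O(anonymize_key).
We now have both O(¬anonymize_key) and O(anonymize_key) — anonymize_key is simultaneously obligatory and forbidden, violating the D-axiom.

Inconsistent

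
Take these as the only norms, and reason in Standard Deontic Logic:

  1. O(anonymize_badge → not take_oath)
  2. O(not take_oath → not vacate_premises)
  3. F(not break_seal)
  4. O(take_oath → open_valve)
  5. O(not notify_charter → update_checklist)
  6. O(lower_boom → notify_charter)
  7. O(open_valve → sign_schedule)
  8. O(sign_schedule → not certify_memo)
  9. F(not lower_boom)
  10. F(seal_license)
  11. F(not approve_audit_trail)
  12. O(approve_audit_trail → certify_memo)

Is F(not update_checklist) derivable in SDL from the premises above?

Premise 5 is O(not notify_charter → update_checklist), but O(not notify_charter) is not derivable from the premises, so it does not yield O(update_checklist).
No other premise forces O(update_checklist). An ideal world satisfying every premise can still have not update_checklist true, so F(not update_checklist) is not derivable.

No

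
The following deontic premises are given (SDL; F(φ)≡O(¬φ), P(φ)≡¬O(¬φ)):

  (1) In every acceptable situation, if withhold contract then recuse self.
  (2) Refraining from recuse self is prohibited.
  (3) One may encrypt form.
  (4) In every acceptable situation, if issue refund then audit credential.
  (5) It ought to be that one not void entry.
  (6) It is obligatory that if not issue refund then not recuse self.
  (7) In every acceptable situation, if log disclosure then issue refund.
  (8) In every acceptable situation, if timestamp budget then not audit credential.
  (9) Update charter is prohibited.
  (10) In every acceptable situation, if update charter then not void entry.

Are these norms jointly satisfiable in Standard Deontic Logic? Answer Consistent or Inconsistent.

Premise 10 is O(update_charter → ¬void_entry); even if O(¬void_entry) held, inferring O(update_charter) would be affirming the consequent — invalid.
So O(update_charter) is not derivable, and the apparent clash with O(¬update_charter) does not arise.
A world satisfying every obligation exists (e.g. audit_credential=true, encrypt_form=false, issue_refund=true, log_disclosure=false, recuse_self=true, timestamp_budget=false, update_charter=false, void_entry=false, withhold_contract=false); no atom is both obligatory and forbidden, so the set is consistent.

Consistent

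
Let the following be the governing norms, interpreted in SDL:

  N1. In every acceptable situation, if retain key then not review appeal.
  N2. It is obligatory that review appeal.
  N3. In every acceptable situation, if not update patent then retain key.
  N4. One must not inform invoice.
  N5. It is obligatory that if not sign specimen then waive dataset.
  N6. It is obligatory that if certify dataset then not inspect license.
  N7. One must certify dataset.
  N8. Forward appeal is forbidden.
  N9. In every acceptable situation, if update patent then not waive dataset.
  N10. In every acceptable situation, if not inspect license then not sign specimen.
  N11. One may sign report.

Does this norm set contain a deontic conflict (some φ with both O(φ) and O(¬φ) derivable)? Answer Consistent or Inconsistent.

Inconsistent

From premise 7 we have O(certify_dataset).
Premise 6 is O(certify_dataset → ¬inspect_license); since O(certify_dataset), deontic closure gives O(¬inspect_license).
Applying K to premise 10 (O(¬inspect_license → ¬sign_specimen)) and O(¬inspect_license) yields O(¬sign_specimen).
Premise 5 is O(¬sign_specimen → waive_dataset); since O(¬sign_specimen), deontic closure gives O(waive_dataset).
Premise 9 is O(update_patent → ¬waive_dataset); contrapositively O(waive_dataset → ¬update_patent). Since O(waive_dataset) holds, K gives O(¬update_patent).
From O(¬update_patent) and premise 3, O(¬update_patent → retain_key), we obtain O(retain_key).
With premise 1, O(retain_key → ¬review_appeal), the K-axiom yields O(¬review_appeal).
But premise 2 directly asserts O(review_appeal).
We now have both O(¬review_appeal) and O(review_appeal) — review_appeal is simultaneously obligatory and forbidden, violating the D-axiom.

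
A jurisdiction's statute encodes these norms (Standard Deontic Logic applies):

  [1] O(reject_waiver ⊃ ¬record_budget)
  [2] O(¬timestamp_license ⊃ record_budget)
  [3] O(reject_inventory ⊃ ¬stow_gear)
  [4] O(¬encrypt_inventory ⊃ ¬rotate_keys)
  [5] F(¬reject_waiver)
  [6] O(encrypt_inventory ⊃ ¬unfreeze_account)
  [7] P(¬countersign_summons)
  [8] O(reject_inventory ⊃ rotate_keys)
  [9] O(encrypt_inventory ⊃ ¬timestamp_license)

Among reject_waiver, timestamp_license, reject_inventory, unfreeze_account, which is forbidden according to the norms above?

F(¬reject_waiver) at premise 5 means O(reject_waiver).
From O(reject_waiver) and premise 1, O(reject_waiver ⊃ ¬record_budget), we obtain O(¬record_budget).
Premise 2 is O(¬timestamp_license ⊃ record_budget); contrapositively O(¬record_budget ⊃ timestamp_license). Since O(¬record_budget) holds, K gives O(timestamp_license).
Premise 9, O(encrypt_inventory ⊃ ¬timestamp_license), contraposes to O(timestamp_license ⊃ ¬encrypt_inventory); with O(timestamp_license) we get O(¬encrypt_inventory).
Applying K to premise 4 (O(¬encrypt_inventory ⊃ ¬rotate_keys)) and O(¬encrypt_inventory) yields O(¬rotate_keys).
Premise 8 is O(reject_inventory ⊃ rotate_keys); contrapositively O(¬rotate_keys ⊃ ¬reject_inventory). Since O(¬rotate_keys) holds, K gives O(¬reject_inventory).
So O(¬reject_inventory) holds, i.e. reject_inventory is forbidden. None of the other listed options is forbidden under the premises.

reject_inventory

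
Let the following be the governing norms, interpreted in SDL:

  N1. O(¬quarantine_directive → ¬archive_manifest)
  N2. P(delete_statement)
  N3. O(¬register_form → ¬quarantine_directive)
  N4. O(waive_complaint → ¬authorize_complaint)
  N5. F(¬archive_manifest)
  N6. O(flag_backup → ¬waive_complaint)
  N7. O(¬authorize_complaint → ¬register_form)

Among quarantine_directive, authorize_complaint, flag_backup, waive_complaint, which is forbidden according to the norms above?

Premise 5, F(¬archive_manifest), is equivalent to O(archive_manifest).
Premise 1 is O(¬quarantine_directive → ¬archive_manifest); contrapositively O(archive_manifest → quarantine_directive). Since O(archive_manifest) holds, K gives O(quarantine_directive).
Premise 3, O(¬register_form → ¬quarantine_directive), contraposes to O(quarantine_directive → register_form); with O(quarantine_directive) we get O(register_form).
Premise 7, O(¬authorize_complaint → ¬register_form), contraposes to O(register_form → authorize_complaint); with O(register_form) we get O(authorize_complaint).
The contrapositive of premise 4 (O(waive_complaint → ¬authorize_complaint)) is O(authorize_complaint → ¬waive_complaint), and O(authorize_complaint) is already established, so O(¬waive_complaint).
So O(¬waive_complaint) holds, i.e. waive_complaint is forbidden. None of the other listed options is forbidden under the premises.

waive_complaint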